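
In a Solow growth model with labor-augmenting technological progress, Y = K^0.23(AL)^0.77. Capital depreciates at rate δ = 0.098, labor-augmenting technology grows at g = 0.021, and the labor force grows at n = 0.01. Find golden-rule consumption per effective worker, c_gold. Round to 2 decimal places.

Break-even investment rate: n + g + δ = 0.01 + 0.021 + 0.098 = 0.129.
Golden rule sets MPK = n+g+δ: 0.23·k^(0.23−1) = 0.129, so k_gold = (0.23/0.129)^(1/0.77) ≈ 2.1191.
y_gold = 2.1191^0.23 ≈ 1.1885.
c_gold = y_gold − (n+g+δ)·k_gold = 1.1885 − 0.129·2.1191 ≈ 0.9152.

c_gold ≈ 0.92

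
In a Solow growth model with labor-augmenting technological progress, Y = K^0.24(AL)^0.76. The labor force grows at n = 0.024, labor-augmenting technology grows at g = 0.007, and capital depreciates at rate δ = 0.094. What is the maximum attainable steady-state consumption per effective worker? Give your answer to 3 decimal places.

c_gold ≈ 0.934

Break-even investment rate: n + g + δ = 0.024 + 0.007 + 0.094 = 0.125.
At the golden rule the marginal product of capital equals n+g+δ: 0.24·k^(0.24−1) = 0.125. Solving, k_gold = (0.24/0.125)^(1/0.76) ≈ 2.3592.
y_gold = 2.3592^0.24 ≈ 1.2288.
c_gold = y_gold − (n+g+δ)·k_gold = 1.2288 − 0.125·2.3592 ≈ 0.9339.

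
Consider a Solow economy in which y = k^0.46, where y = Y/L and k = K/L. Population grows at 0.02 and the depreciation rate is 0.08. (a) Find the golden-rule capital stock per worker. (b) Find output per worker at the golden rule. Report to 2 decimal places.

Capital per worker breaks even when investment replaces (n + δ)·k; here n + δ = 0.1.
Golden rule sets MPK = n+δ: 0.46·k^(0.46−1) = 0.1, so k_gold = (0.46/0.1)^(1/0.54) ≈ 16.8783.
y_gold = 16.8783^0.46 ≈ 3.6692.

(a) k_gold ≈ 16.88; (b) y_gold ≈ 3.67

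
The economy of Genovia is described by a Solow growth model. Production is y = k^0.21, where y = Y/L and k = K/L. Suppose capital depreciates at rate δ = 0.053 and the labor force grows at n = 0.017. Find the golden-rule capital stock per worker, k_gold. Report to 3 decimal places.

Capital per worker breaks even when investment replaces (n + δ)·k; here n + δ = 0.07.
Maximizing c = f(k) − (n+δ)·k gives f'(k) = n+δ, i.e. 0.21·k^(0.21−1) = 0.07, so k_gold = (0.21/0.07)^(1/0.79) ≈ 4.0175.

k_gold ≈ 4.017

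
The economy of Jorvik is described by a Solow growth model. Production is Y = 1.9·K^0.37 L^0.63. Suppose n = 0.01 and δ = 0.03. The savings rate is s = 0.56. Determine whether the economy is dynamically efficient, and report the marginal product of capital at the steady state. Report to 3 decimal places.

Capital per worker breaks even when investment replaces (n + δ)·k; here n + δ = 0.04.
Steady-state k*: s·A·k^0.37 = 0.04·k gives k* = (0.56·1.9/0.04)^(1/0.63) ≈ 182.6909.
MPK = 0.37·1.9·182.6909^(-0.63) ≈ 0.0264.
MPK < n+δ = 0.04, so the economy is dynamically inefficient (over-saving).

dynamically inefficient; MPK ≈ 0.026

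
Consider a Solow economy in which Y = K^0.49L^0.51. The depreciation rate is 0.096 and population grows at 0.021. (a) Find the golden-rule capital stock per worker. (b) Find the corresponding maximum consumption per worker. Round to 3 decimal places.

(a) k_gold ≈ 16.582; (b) c_gold ≈ 2.019

The effective depreciation rate is n + δ = 0.021 + 0.096 = 0.117.
Maximizing c = f(k) − (n+δ)·k gives f'(k) = n+δ, i.e. 0.49·k^(0.49−1) = 0.117, so k_gold = (0.49/0.117)^(1/0.51) ≈ 16.5817.
y_gold = 16.5817^0.49 ≈ 3.9593; c_gold = y_gold − 0.117·k_gold ≈ 2.0192.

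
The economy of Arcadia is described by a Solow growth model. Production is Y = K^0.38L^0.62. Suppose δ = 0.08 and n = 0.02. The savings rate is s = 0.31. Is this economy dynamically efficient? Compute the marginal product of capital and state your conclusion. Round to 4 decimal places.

dynamically efficient; MPK ≈ 0.1226

Capital per worker breaks even when investment replaces (n + δ)·k; here n + δ = 0.1.
Steady-state k*: s·k^0.38 = 0.1·k gives k* = (0.31/0.1)^(1/0.62) ≈ 6.2018.
MPK = 0.38·6.2018^(-0.62) ≈ 0.1226.
MPK > n+δ = 0.1, so the economy is dynamically efficient (under-saving).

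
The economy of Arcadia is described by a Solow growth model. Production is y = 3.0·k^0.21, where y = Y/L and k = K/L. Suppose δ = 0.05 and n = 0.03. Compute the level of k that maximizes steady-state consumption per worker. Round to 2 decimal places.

n + δ = 0.03 + 0.05 = 0.08.
Maximizing c = f(k) − (n+δ)·k gives f'(k) = n+δ, i.e. 0.21·3.0·k^(0.21−1) = 0.08, so k_gold = (0.21·3.0/0.08)^(1/0.79) ≈ 13.6300.

k_gold ≈ 13.63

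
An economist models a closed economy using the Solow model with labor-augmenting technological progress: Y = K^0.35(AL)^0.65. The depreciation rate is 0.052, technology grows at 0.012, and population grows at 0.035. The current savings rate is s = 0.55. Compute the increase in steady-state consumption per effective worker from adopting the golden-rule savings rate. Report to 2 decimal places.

n + g + δ = 0.035 + 0.012 + 0.052 = 0.099.
Current steady state (s = 0.55): k* = (0.55/0.099)^(1/0.65) ≈ 13.9873, y* = 13.9873^0.35 ≈ 2.5177, c* = (1−0.55)·2.5177 ≈ 1.1330.
Golden rule sets MPK = n+g+δ: 0.35·k^(0.35−1) = 0.099, so k_gold = (0.35/0.099)^(1/0.65) ≈ 6.9782.
y_gold = 6.9782^0.35 ≈ 1.9738, c_gold = y_gold − 0.099·k_gold ≈ 1.2830.
Gain: Δc = 1.2830 − 1.1330 ≈ 0.1500.

Δc ≈ 0.15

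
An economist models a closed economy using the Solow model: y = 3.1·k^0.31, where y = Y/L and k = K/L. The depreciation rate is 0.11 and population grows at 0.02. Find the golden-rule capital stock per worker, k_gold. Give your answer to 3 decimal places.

k_gold ≈ 18.159

The effective depreciation rate is n + δ = 0.02 + 0.11 = 0.13.
At the golden rule the marginal product of capital equals n+δ: 0.31·3.1·k^(0.31−1) = 0.13. Solving, k_gold = (0.31·3.1/0.13)^(1/0.69) ≈ 18.1594.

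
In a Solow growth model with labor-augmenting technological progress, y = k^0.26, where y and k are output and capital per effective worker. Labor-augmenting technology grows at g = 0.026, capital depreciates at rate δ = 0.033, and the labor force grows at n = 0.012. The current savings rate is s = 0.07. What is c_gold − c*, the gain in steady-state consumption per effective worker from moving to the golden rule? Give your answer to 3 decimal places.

Δc ≈ 0.242

Break-even investment rate: n + g + δ = 0.012 + 0.026 + 0.033 = 0.071.
Current steady state (s = 0.07): k* = (0.07/0.071)^(1/0.74) ≈ 0.9810, y* = 0.9810^0.26 ≈ 0.9950, c* = (1−0.07)·0.9950 ≈ 0.9254.
At the golden rule the marginal product of capital equals n+g+δ: 0.26·k^(0.26−1) = 0.071. Solving, k_gold = (0.26/0.071)^(1/0.74) ≈ 5.7780.
y_gold = 5.7780^0.26 ≈ 1.5778, c_gold = y_gold − 0.071·k_gold ≈ 1.1676.
Gain: Δc = 1.1676 − 0.9254 ≈ 0.2422.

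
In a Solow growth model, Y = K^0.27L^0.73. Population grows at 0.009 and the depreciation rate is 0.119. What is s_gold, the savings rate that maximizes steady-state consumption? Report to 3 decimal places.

s_gold = 0.270

Capital per worker breaks even when investment replaces (n + δ)·k; here n + δ = 0.128.
At the golden rule MPK = n+δ, and in any Cobb-Douglas steady state s = (n+δ)·k/y = MPK·k/y = capital's share 0.27.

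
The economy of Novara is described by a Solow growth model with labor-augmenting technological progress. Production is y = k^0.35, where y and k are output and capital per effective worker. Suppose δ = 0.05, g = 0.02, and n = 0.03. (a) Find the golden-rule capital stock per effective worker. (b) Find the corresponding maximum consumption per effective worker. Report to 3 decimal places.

(a) k_gold ≈ 6.871; (b) c_gold ≈ 1.276

Capital per effective worker breaks even when investment replaces (n + g + δ)·k; here n + g + δ = 0.1.
At the golden rule the marginal product of capital equals n+g+δ: 0.35·k^(0.35−1) = 0.1. Solving, k_gold = (0.35/0.1)^(1/0.65) ≈ 6.8711.
y_gold = 6.8711^0.35 ≈ 1.9632; c_gold = y_gold − 0.1·k_gold ≈ 1.2761.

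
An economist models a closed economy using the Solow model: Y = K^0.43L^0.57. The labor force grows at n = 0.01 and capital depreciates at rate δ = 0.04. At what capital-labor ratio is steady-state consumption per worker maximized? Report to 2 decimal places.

Break-even investment rate: n + δ = 0.01 + 0.04 = 0.05.
Golden rule sets MPK = n+δ: 0.43·k^(0.43−1) = 0.05, so k_gold = (0.43/0.05)^(1/0.57) ≈ 43.5984.

k_gold ≈ 43.60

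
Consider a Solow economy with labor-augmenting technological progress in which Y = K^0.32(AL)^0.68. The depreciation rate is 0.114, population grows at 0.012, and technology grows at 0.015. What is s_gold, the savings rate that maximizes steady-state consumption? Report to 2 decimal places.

Capital per effective worker breaks even when investment replaces (n + g + δ)·k; here n + g + δ = 0.141.
At the golden rule MPK = n+g+δ, and in any Cobb-Douglas steady state s = (n+g+δ)·k/y = MPK·k/y = capital's share 0.32.

s_gold = 0.32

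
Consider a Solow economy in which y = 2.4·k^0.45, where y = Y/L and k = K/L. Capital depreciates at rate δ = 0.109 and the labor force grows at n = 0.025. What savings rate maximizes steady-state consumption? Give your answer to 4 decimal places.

n + δ = 0.025 + 0.109 = 0.134.
At the golden rule MPK = n+δ, and in any Cobb-Douglas steady state s = (n+δ)·k/y = MPK·k/y = capital's share 0.45.

s_gold = 0.4500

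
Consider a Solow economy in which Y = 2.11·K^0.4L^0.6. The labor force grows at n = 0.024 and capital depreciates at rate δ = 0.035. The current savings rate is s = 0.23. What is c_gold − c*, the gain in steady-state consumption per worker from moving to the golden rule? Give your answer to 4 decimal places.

Δc ≈ 0.8401

Capital per worker breaks even when investment replaces (n + δ)·k; here n + δ = 0.059.
Current steady state (s = 0.23): k* = (0.23·2.11/0.059)^(1/0.6) ≈ 33.5169, y* = 2.11·33.5169^0.4 ≈ 8.5978, c* = (1−0.23)·8.5978 ≈ 6.6203.
At the golden rule the marginal product of capital equals n+δ: 0.4·2.11·k^(0.4−1) = 0.059. Solving, k_gold = (0.4·2.11/0.059)^(1/0.6) ≈ 84.2980.
y_gold = 2.11·84.2980^0.4 ≈ 12.4340, c_gold = y_gold − 0.059·k_gold ≈ 7.4604.
Gain: Δc = 7.4604 − 6.6203 ≈ 0.8401.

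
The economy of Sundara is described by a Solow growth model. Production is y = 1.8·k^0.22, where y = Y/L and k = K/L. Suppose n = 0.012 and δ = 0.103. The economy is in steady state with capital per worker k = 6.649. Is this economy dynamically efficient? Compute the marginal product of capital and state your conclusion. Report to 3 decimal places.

dynamically inefficient; MPK ≈ 0.090

The effective depreciation rate is n + δ = 0.012 + 0.103 = 0.115.
MPK = 0.22·1.8·k^(0.22−1) = 0.22·1.8·6.649^(-0.78) ≈ 0.0904.
MPK < 0.115, so the economy is dynamically inefficient (over-saving).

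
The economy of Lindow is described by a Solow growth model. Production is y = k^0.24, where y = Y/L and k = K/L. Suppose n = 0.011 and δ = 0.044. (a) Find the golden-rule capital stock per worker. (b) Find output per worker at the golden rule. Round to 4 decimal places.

(a) k_gold ≈ 6.9487; (b) y_gold ≈ 1.5924

n + δ = 0.011 + 0.044 = 0.055.
Maximizing c = f(k) − (n+δ)·k gives f'(k) = n+δ, i.e. 0.24·k^(0.24−1) = 0.055, so k_gold = (0.24/0.055)^(1/0.76) ≈ 6.9487.
y_gold = 6.9487^0.24 ≈ 1.5924.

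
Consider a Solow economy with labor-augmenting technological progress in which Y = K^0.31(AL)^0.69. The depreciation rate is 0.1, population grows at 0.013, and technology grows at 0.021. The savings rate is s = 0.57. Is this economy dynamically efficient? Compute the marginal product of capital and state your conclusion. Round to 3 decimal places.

dynamically inefficient; MPK ≈ 0.073

Break-even investment rate: n + g + δ = 0.013 + 0.021 + 0.1 = 0.134.
Steady-state k*: s·k^0.31 = 0.134·k gives k* = (0.57/0.134)^(1/0.69) ≈ 8.1519.
MPK = 0.31·8.1519^(-0.69) ≈ 0.0729.
MPK < n+g+δ = 0.134, so the economy is dynamically inefficient (over-saving).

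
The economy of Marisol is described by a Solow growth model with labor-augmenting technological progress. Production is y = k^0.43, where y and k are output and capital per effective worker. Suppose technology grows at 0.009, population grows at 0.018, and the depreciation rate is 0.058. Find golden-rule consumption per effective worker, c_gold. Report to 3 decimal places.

The effective depreciation rate is n + g + δ = 0.018 + 0.009 + 0.058 = 0.085.
At the golden rule the marginal product of capital equals n+g+δ: 0.43·k^(0.43−1) = 0.085. Solving, k_gold = (0.43/0.085)^(1/0.57) ≈ 17.1860.
y_gold = 17.1860^0.43 ≈ 3.3972.
c_gold = y_gold − (n+g+δ)·k_gold = 3.3972 − 0.085·17.1860 ≈ 1.9364.

c_gold ≈ 1.936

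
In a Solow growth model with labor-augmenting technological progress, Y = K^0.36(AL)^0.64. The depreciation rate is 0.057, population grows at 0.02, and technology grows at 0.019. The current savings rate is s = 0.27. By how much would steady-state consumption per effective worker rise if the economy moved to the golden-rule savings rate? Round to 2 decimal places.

Δc ≈ 0.04

n + g + δ = 0.02 + 0.019 + 0.057 = 0.096.
Current steady state (s = 0.27): k* = (0.27/0.096)^(1/0.64) ≈ 5.0316, y* = 5.0316^0.36 ≈ 1.7890, c* = (1−0.27)·1.7890 ≈ 1.3060.
Maximizing c = f(k) − (n+g+δ)·k gives f'(k) = n+g+δ, i.e. 0.36·k^(0.36−1) = 0.096, so k_gold = (0.36/0.096)^(1/0.64) ≈ 7.8872.
y_gold = 7.8872^0.36 ≈ 2.1033, c_gold = y_gold − 0.096·k_gold ≈ 1.3461.
Gain: Δc = 1.3461 − 1.3060 ≈ 0.0401.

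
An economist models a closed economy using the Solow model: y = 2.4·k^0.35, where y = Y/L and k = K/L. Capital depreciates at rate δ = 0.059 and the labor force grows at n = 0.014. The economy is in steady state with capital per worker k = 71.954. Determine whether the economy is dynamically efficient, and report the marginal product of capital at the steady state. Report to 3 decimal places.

The effective depreciation rate is n + δ = 0.014 + 0.059 = 0.073.
MPK = 0.35·2.4·k^(0.35−1) = 0.35·2.4·71.954^(-0.65) ≈ 0.0521.
MPK < 0.073, so the economy is dynamically inefficient (over-saving).

dynamically inefficient; MPK ≈ 0.052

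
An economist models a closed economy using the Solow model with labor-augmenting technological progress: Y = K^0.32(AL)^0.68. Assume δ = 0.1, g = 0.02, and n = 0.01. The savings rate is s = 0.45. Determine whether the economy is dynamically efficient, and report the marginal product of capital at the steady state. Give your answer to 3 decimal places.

Break-even investment rate: n + g + δ = 0.01 + 0.02 + 0.1 = 0.13.
Steady-state k*: s·k^0.32 = 0.13·k gives k* = (0.45/0.13)^(1/0.68) ≈ 6.2093.
MPK = 0.32·6.2093^(-0.68) ≈ 0.0924.
MPK < n+g+δ = 0.13, so the economy is dynamically inefficient (over-saving).

dynamically inefficient; MPK ≈ 0.092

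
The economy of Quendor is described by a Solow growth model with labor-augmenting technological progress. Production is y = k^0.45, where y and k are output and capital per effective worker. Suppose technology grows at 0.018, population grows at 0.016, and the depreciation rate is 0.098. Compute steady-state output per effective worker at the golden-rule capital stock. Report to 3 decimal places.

n + g + δ = 0.016 + 0.018 + 0.098 = 0.132.
At the golden rule the marginal product of capital equals n+g+δ: 0.45·k^(0.45−1) = 0.132. Solving, k_gold = (0.45/0.132)^(1/0.55) ≈ 9.2989.
Output: y_gold = k_gold^0.45 = 9.2989^0.45 ≈ 2.7277.

y_gold ≈ 2.728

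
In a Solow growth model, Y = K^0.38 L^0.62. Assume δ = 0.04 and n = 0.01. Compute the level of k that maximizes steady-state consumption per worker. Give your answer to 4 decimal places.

Capital per worker breaks even when investment replaces (n + δ)·k; here n + δ = 0.05.
Setting f'(k) = n+δ gives 0.38·k^(0.38−1) = 0.05, hence k_gold = (0.38/0.05)^(1/0.62) ≈ 26.3431.

k_gold ≈ 26.3431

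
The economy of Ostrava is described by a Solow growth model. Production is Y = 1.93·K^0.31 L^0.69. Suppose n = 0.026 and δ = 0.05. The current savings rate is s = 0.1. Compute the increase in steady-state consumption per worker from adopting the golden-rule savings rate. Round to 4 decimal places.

Δc ≈ 0.7249

Break-even investment rate: n + δ = 0.026 + 0.05 = 0.076.
Current steady state (s = 0.1): k* = (0.1·1.93/0.076)^(1/0.69) ≈ 3.8600, y* = 1.93·3.8600^0.31 ≈ 2.9336, c* = (1−0.1)·2.9336 ≈ 2.6402.
At the golden rule the marginal product of capital equals n+δ: 0.31·1.93·k^(0.31−1) = 0.076. Solving, k_gold = (0.31·1.93/0.076)^(1/0.69) ≈ 19.8931.
y_gold = 1.93·19.8931^0.31 ≈ 4.8770, c_gold = y_gold − 0.076·k_gold ≈ 3.3652.
Gain: Δc = 3.3652 − 2.6402 ≈ 0.7249.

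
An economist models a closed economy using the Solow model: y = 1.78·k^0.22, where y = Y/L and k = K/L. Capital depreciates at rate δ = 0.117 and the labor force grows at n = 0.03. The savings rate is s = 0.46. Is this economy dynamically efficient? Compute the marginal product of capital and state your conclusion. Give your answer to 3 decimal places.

Break-even investment rate: n + δ = 0.03 + 0.117 = 0.147.
Steady-state k*: s·A·k^0.22 = 0.147·k gives k* = (0.46·1.78/0.147)^(1/0.78) ≈ 9.0413.
MPK = 0.22·1.78·9.0413^(-0.78) ≈ 0.0703.
MPK < n+δ = 0.147, so the economy is dynamically inefficient (over-saving).

dynamically inefficient; MPK ≈ 0.070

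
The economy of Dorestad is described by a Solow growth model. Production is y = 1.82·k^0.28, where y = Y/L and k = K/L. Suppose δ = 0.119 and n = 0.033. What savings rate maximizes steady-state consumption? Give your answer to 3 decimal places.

s_gold = 0.280

The effective depreciation rate is n + δ = 0.033 + 0.119 = 0.152.
At the golden rule MPK = n+δ, and in any Cobb-Douglas steady state s = (n+δ)·k/y = MPK·k/y = capital's share 0.28.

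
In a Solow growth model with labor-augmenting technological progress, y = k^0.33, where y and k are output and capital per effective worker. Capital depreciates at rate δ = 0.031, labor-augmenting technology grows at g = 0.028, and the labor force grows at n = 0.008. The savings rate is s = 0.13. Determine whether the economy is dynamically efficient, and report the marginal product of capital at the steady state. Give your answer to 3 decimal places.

dynamically efficient; MPK ≈ 0.170

Capital per effective worker breaks even when investment replaces (n + g + δ)·k; here n + g + δ = 0.067.
Steady-state k*: s·k^0.33 = 0.067·k gives k* = (0.13/0.067)^(1/0.67) ≈ 2.6894.
MPK = 0.33·2.6894^(-0.67) ≈ 0.1701.
MPK > n+g+δ = 0.067, so the economy is dynamically efficient (under-saving).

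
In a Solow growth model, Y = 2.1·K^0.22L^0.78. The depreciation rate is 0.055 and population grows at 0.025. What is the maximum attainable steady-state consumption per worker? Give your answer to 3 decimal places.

c_gold ≈ 2.686

Capital per worker breaks even when investment replaces (n + δ)·k; here n + δ = 0.08.
Maximizing c = f(k) − (n+δ)·k gives f'(k) = n+δ, i.e. 0.22·2.1·k^(0.22−1) = 0.08, so k_gold = (0.22·2.1/0.08)^(1/0.78) ≈ 9.4700.
y_gold = 2.1·9.4700^0.22 ≈ 3.4436.
c_gold = y_gold − (n+δ)·k_gold = 3.4436 − 0.08·9.4700 ≈ 2.6860.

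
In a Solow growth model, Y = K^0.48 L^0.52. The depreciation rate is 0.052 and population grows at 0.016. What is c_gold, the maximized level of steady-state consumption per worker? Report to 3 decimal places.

Break-even investment rate: n + δ = 0.016 + 0.052 = 0.068.
Golden rule sets MPK = n+δ: 0.48·k^(0.48−1) = 0.068, so k_gold = (0.48/0.068)^(1/0.52) ≈ 42.8724.
y_gold = 42.8724^0.48 ≈ 6.0736.
c_gold = y_gold − (n+δ)·k_gold = 6.0736 − 0.068·42.8724 ≈ 3.1583.

c_gold ≈ 3.158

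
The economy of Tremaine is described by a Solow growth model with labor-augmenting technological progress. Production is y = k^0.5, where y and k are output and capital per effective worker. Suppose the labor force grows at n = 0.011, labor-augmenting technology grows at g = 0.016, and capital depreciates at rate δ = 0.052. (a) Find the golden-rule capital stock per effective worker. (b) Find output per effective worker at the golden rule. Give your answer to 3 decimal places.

(a) k_gold ≈ 40.058; (b) y_gold ≈ 6.329

Break-even investment rate: n + g + δ = 0.011 + 0.016 + 0.052 = 0.079.
Setting f'(k) = n+g+δ gives 0.5·k^(0.5−1) = 0.079, hence k_gold = (0.5/0.079)^(1/0.5) ≈ 40.0577.
y_gold = 40.0577^0.5 ≈ 6.3291.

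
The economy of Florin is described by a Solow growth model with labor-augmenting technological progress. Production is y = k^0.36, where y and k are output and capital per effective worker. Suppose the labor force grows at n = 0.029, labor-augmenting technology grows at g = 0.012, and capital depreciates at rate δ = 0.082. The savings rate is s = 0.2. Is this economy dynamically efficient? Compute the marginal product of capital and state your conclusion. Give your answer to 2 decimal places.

n + g + δ = 0.029 + 0.012 + 0.082 = 0.123.
Steady-state k*: s·k^0.36 = 0.123·k gives k* = (0.2/0.123)^(1/0.64) ≈ 2.1374.
MPK = 0.36·2.1374^(-0.64) ≈ 0.2214.
MPK > n+g+δ = 0.123, so the economy is dynamically efficient (under-saving).

dynamically efficient; MPK ≈ 0.22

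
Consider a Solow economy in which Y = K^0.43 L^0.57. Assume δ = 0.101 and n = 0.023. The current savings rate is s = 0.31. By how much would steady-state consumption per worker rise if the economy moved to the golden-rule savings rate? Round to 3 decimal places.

Δc ≈ 0.079

The effective depreciation rate is n + δ = 0.023 + 0.101 = 0.124.
Current steady state (s = 0.31): k* = (0.31/0.124)^(1/0.57) ≈ 4.9905, y* = 4.9905^0.43 ≈ 1.9962, c* = (1−0.31)·1.9962 ≈ 1.3774.
Golden rule sets MPK = n+δ: 0.43·k^(0.43−1) = 0.124, so k_gold = (0.43/0.124)^(1/0.57) ≈ 8.8603.
y_gold = 8.8603^0.43 ≈ 2.5551, c_gold = y_gold − 0.124·k_gold ≈ 1.4564.
Gain: Δc = 1.4564 − 1.3774 ≈ 0.0790.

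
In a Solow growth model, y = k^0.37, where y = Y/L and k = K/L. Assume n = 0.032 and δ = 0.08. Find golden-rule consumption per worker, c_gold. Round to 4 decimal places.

The effective depreciation rate is n + δ = 0.032 + 0.08 = 0.112.
At the golden rule the marginal product of capital equals n+δ: 0.37·k^(0.37−1) = 0.112. Solving, k_gold = (0.37/0.112)^(1/0.63) ≈ 6.6647.
y_gold = 6.6647^0.37 ≈ 2.0174.
c_gold = y_gold − (n+δ)·k_gold = 2.0174 − 0.112·6.6647 ≈ 1.2710.

c_gold ≈ 1.2710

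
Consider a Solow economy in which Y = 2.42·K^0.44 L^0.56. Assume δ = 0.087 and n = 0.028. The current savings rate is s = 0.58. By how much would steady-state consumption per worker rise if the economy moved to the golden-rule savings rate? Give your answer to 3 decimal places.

n + δ = 0.028 + 0.087 = 0.115.
Current steady state (s = 0.58): k* = (0.58·2.42/0.115)^(1/0.56) ≈ 87.1485, y* = 2.42·87.1485^0.44 ≈ 17.2794, c* = (1−0.58)·17.2794 ≈ 7.2574.
Setting f'(k) = n+δ gives 0.44·2.42·k^(0.44−1) = 0.115, hence k_gold = (0.44·2.42/0.115)^(1/0.56) ≈ 53.2131.
y_gold = 2.42·53.2131^0.44 ≈ 13.9080, c_gold = y_gold − 0.115·k_gold ≈ 7.7885.
Gain: Δc = 7.7885 − 7.2574 ≈ 0.5311.

Δc ≈ 0.531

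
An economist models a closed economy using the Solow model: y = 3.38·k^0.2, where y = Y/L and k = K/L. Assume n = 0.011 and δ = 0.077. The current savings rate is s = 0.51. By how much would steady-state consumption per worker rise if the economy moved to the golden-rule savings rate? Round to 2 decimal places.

Δc ≈ 1.02

The effective depreciation rate is n + δ = 0.011 + 0.077 = 0.088.
Current steady state (s = 0.51): k* = (0.51·3.38/0.088)^(1/0.8) ≈ 41.2103, y* = 3.38·41.2103^0.2 ≈ 7.1108, c* = (1−0.51)·7.1108 ≈ 3.4843.
Maximizing c = f(k) − (n+δ)·k gives f'(k) = n+δ, i.e. 0.2·3.38·k^(0.2−1) = 0.088, so k_gold = (0.2·3.38/0.088)^(1/0.8) ≈ 12.7888.
y_gold = 3.38·12.7888^0.2 ≈ 5.6271, c_gold = y_gold − 0.088·k_gold ≈ 4.5017.
Gain: Δc = 4.5017 − 3.4843 ≈ 1.0174.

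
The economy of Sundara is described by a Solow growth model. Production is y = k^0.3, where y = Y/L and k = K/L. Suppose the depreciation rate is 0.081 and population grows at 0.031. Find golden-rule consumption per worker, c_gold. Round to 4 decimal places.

Break-even investment rate: n + δ = 0.031 + 0.081 = 0.112.
Maximizing c = f(k) − (n+δ)·k gives f'(k) = n+δ, i.e. 0.3·k^(0.3−1) = 0.112, so k_gold = (0.3/0.112)^(1/0.7) ≈ 4.0859.
y_gold = 4.0859^0.3 ≈ 1.5254.
c_gold = y_gold − (n+δ)·k_gold = 1.5254 − 0.112·4.0859 ≈ 1.0678.

c_gold ≈ 1.0678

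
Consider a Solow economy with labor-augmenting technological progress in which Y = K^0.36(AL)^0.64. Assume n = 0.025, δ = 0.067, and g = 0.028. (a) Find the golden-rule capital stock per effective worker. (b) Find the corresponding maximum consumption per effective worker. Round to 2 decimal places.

Capital per effective worker breaks even when investment replaces (n + g + δ)·k; here n + g + δ = 0.12.
At the golden rule the marginal product of capital equals n+g+δ: 0.36·k^(0.36−1) = 0.12. Solving, k_gold = (0.36/0.12)^(1/0.64) ≈ 5.5655.
y_gold = 5.5655^0.36 ≈ 1.8552; c_gold = y_gold − 0.12·k_gold ≈ 1.1873.

(a) k_gold ≈ 5.57; (b) c_gold ≈ 1.19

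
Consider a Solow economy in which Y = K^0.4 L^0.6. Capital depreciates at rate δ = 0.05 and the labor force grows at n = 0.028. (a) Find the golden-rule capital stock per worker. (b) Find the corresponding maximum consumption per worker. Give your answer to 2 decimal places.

The effective depreciation rate is n + δ = 0.028 + 0.05 = 0.078.
Setting f'(k) = n+δ gives 0.4·k^(0.4−1) = 0.078, hence k_gold = (0.4/0.078)^(1/0.6) ≈ 15.2502.
y_gold = 15.2502^0.4 ≈ 2.9738; c_gold = y_gold − 0.078·k_gold ≈ 1.7843.

(a) k_gold ≈ 15.25; (b) c_gold ≈ 1.78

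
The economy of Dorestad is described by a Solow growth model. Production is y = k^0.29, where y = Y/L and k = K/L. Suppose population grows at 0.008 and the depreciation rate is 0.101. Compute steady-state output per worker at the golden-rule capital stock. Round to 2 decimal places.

Break-even investment rate: n + δ = 0.008 + 0.101 = 0.109.
Golden rule sets MPK = n+δ: 0.29·k^(0.29−1) = 0.109, so k_gold = (0.29/0.109)^(1/0.71) ≈ 3.9678.
Output: y_gold = k_gold^0.29 = 3.9678^0.29 ≈ 1.4914.

y_gold ≈ 1.49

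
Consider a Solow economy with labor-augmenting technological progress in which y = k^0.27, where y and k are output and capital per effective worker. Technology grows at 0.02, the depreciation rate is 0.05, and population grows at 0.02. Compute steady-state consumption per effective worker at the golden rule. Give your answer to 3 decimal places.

The effective depreciation rate is n + g + δ = 0.02 + 0.02 + 0.05 = 0.09.
Maximizing c = f(k) − (n+g+δ)·k gives f'(k) = n+g+δ, i.e. 0.27·k^(0.27−1) = 0.09, so k_gold = (0.27/0.09)^(1/0.73) ≈ 4.5039.
y_gold = 4.5039^0.27 ≈ 1.5013.
c_gold = y_gold − (n+g+δ)·k_gold = 1.5013 − 0.09·4.5039 ≈ 1.0960.

c_gold ≈ 1.096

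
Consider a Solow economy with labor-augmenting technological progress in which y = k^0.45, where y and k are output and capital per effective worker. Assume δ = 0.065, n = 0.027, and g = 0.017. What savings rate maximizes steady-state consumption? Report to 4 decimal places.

s_gold = 0.4500

Capital per effective worker breaks even when investment replaces (n + g + δ)·k; here n + g + δ = 0.109.
At the golden rule MPK = n+g+δ, and in any Cobb-Douglas steady state s = (n+g+δ)·k/y = MPK·k/y = capital's share 0.45.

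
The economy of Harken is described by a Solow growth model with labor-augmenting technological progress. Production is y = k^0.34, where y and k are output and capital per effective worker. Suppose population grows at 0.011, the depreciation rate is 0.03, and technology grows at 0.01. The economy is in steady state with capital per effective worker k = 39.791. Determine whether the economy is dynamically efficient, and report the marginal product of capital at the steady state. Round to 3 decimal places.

dynamically inefficient; MPK ≈ 0.030

Break-even investment rate: n + g + δ = 0.011 + 0.01 + 0.03 = 0.051.
MPK = 0.34·k^(0.34−1) = 0.34·39.791^(-0.66) ≈ 0.0299.
MPK < 0.051, so the economy is dynamically inefficient (over-saving).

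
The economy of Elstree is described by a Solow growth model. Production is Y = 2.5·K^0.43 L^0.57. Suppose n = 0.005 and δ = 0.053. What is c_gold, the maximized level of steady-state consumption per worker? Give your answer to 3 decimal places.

c_gold ≈ 12.893

Capital per worker breaks even when investment replaces (n + δ)·k; here n + δ = 0.058.
Setting f'(k) = n+δ gives 0.43·2.5·k^(0.43−1) = 0.058, hence k_gold = (0.43·2.5/0.058)^(1/0.57) ≈ 167.6977.
y_gold = 2.5·167.6977^0.43 ≈ 22.6197.
c_gold = y_gold − (n+δ)·k_gold = 22.6197 − 0.058·167.6977 ≈ 12.8932.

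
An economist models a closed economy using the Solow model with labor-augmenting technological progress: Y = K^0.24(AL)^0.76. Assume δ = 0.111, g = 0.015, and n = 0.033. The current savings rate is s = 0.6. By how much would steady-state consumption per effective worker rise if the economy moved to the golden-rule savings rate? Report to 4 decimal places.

Δc ≈ 0.2571

The effective depreciation rate is n + g + δ = 0.033 + 0.015 + 0.111 = 0.159.
Current steady state (s = 0.6): k* = (0.6/0.159)^(1/0.76) ≈ 5.7397, y* = 5.7397^0.24 ≈ 1.5210, c* = (1−0.6)·1.5210 ≈ 0.6084.
Golden rule sets MPK = n+g+δ: 0.24·k^(0.24−1) = 0.159, so k_gold = (0.24/0.159)^(1/0.76) ≈ 1.7190.
y_gold = 1.7190^0.24 ≈ 1.1389, c_gold = y_gold − 0.159·k_gold ≈ 0.8655.
Gain: Δc = 0.8655 − 0.6084 ≈ 0.2571.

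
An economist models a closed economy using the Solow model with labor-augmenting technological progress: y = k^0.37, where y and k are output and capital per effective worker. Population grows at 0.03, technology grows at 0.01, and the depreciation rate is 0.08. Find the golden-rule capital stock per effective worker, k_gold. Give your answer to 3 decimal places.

k_gold ≈ 5.973

Capital per effective worker breaks even when investment replaces (n + g + δ)·k; here n + g + δ = 0.12.
Maximizing c = f(k) − (n+g+δ)·k gives f'(k) = n+g+δ, i.e. 0.37·k^(0.37−1) = 0.12, so k_gold = (0.37/0.12)^(1/0.63) ≈ 5.9734.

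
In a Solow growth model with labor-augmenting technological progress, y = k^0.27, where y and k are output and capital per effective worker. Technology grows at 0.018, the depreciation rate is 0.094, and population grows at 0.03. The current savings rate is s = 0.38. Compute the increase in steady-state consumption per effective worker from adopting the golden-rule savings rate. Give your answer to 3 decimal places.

Δc ≈ 0.034

The effective depreciation rate is n + g + δ = 0.03 + 0.018 + 0.094 = 0.142.
Current steady state (s = 0.38): k* = (0.38/0.142)^(1/0.73) ≈ 3.8513, y* = 3.8513^0.27 ≈ 1.4392, c* = (1−0.38)·1.4392 ≈ 0.8923.
Golden rule sets MPK = n+g+δ: 0.27·k^(0.27−1) = 0.142, so k_gold = (0.27/0.142)^(1/0.73) ≈ 2.4115.
y_gold = 2.4115^0.27 ≈ 1.2683, c_gold = y_gold − 0.142·k_gold ≈ 0.9259.
Gain: Δc = 0.9259 − 0.8923 ≈ 0.0336.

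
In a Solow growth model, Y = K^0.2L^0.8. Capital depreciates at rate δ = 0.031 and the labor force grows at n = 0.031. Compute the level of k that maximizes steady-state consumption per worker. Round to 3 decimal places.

The effective depreciation rate is n + δ = 0.031 + 0.031 = 0.062.
Golden rule sets MPK = n+δ: 0.2·k^(0.2−1) = 0.062, so k_gold = (0.2/0.062)^(1/0.8) ≈ 4.3231.

k_gold ≈ 4.323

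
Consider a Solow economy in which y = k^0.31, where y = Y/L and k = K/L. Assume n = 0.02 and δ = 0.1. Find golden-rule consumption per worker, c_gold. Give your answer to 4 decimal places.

c_gold ≈ 1.0569

The effective depreciation rate is n + δ = 0.02 + 0.1 = 0.12.
At the golden rule the marginal product of capital equals n+δ: 0.31·k^(0.31−1) = 0.12. Solving, k_gold = (0.31/0.12)^(1/0.69) ≈ 3.9570.
y_gold = 3.9570^0.31 ≈ 1.5317.
c_gold = y_gold − (n+δ)·k_gold = 1.5317 − 0.12·3.9570 ≈ 1.0569.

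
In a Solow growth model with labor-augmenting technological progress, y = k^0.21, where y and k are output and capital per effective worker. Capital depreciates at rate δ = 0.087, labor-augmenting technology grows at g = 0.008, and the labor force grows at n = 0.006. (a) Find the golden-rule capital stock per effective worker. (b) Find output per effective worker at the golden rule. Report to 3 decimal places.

The effective depreciation rate is n + g + δ = 0.006 + 0.008 + 0.087 = 0.101.
Setting f'(k) = n+g+δ gives 0.21·k^(0.21−1) = 0.101, hence k_gold = (0.21/0.101)^(1/0.79) ≈ 2.5258.
y_gold = 2.5258^0.21 ≈ 1.2148.

(a) k_gold ≈ 2.526; (b) y_gold ≈ 1.215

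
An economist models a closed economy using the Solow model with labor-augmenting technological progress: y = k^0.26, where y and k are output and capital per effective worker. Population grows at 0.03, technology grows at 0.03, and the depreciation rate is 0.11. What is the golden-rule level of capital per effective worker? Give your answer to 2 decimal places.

k_gold ≈ 1.78

Break-even investment rate: n + g + δ = 0.03 + 0.03 + 0.11 = 0.17.
Golden rule sets MPK = n+g+δ: 0.26·k^(0.26−1) = 0.17, so k_gold = (0.26/0.17)^(1/0.74) ≈ 1.7756.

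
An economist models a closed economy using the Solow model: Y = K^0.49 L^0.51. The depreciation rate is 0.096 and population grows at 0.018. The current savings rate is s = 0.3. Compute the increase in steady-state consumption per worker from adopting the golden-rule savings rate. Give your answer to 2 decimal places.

Δc ≈ 0.30

Capital per worker breaks even when investment replaces (n + δ)·k; here n + δ = 0.114.
Current steady state (s = 0.3): k* = (0.3/0.114)^(1/0.51) ≈ 6.6674, y* = 6.6674^0.49 ≈ 2.5336, c* = (1−0.3)·2.5336 ≈ 1.7735.
Setting f'(k) = n+δ gives 0.49·k^(0.49−1) = 0.114, hence k_gold = (0.49/0.114)^(1/0.51) ≈ 17.4481.
y_gold = 17.4481^0.49 ≈ 4.0593, c_gold = y_gold − 0.114·k_gold ≈ 2.0703.
Gain: Δc = 2.0703 − 1.7735 ≈ 0.2968.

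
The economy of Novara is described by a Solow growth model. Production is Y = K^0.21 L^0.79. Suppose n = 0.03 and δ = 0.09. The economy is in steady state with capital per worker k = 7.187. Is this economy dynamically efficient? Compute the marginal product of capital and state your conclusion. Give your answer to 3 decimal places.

dynamically inefficient; MPK ≈ 0.044

n + δ = 0.03 + 0.09 = 0.12.
MPK = 0.21·k^(0.21−1) = 0.21·7.187^(-0.79) ≈ 0.0442.
MPK < 0.12, so the economy is dynamically inefficient (over-saving).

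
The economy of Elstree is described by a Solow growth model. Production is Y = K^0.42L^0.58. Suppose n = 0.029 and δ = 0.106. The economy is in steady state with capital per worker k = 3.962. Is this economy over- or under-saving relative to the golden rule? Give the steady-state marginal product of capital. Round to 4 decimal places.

under-saving; MPK ≈ 0.1890

The effective depreciation rate is n + δ = 0.029 + 0.106 = 0.135.
MPK = 0.42·k^(0.42−1) = 0.42·3.962^(-0.58) ≈ 0.1890.
MPK > 0.135, so the economy is dynamically efficient (under-saving).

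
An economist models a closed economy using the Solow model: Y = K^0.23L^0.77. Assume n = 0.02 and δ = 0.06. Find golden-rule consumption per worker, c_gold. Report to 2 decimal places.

The effective depreciation rate is n + δ = 0.02 + 0.06 = 0.08.
Golden rule sets MPK = n+δ: 0.23·k^(0.23−1) = 0.08, so k_gold = (0.23/0.08)^(1/0.77) ≈ 3.9412.
y_gold = 3.9412^0.23 ≈ 1.3709.
c_gold = y_gold − (n+δ)·k_gold = 1.3709 − 0.08·3.9412 ≈ 1.0556.

c_gold ≈ 1.06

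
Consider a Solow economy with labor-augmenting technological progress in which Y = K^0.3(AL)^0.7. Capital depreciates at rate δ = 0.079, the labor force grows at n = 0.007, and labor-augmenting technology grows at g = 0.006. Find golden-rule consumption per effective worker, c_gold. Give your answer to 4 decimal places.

c_gold ≈ 1.1617

Capital per effective worker breaks even when investment replaces (n + g + δ)·k; here n + g + δ = 0.092.
At the golden rule the marginal product of capital equals n+g+δ: 0.3·k^(0.3−1) = 0.092. Solving, k_gold = (0.3/0.092)^(1/0.7) ≈ 5.4117.
y_gold = 5.4117^0.3 ≈ 1.6596.
c_gold = y_gold − (n+g+δ)·k_gold = 1.6596 − 0.092·5.4117 ≈ 1.1617.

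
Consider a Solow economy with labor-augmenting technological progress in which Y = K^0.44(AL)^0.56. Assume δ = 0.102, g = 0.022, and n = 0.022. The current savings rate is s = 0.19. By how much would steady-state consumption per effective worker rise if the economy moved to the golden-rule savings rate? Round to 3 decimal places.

Δc ≈ 0.336

The effective depreciation rate is n + g + δ = 0.022 + 0.022 + 0.102 = 0.146.
Current steady state (s = 0.19): k* = (0.19/0.146)^(1/0.56) ≈ 1.6006, y* = 1.6006^0.44 ≈ 1.2299, c* = (1−0.19)·1.2299 ≈ 0.9963.
Maximizing c = f(k) − (n+g+δ)·k gives f'(k) = n+g+δ, i.e. 0.44·k^(0.44−1) = 0.146, so k_gold = (0.44/0.146)^(1/0.56) ≈ 7.1703.
y_gold = 7.1703^0.44 ≈ 2.3792, c_gold = y_gold − 0.146·k_gold ≈ 1.3324.
Gain: Δc = 1.3324 − 0.9963 ≈ 0.3361.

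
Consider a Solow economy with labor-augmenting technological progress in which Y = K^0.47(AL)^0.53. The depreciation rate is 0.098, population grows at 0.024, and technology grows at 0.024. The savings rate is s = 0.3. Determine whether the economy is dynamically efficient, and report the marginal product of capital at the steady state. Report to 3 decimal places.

Break-even investment rate: n + g + δ = 0.024 + 0.024 + 0.098 = 0.146.
Steady-state k*: s·k^0.47 = 0.146·k gives k* = (0.3/0.146)^(1/0.53) ≈ 3.8916.
MPK = 0.47·3.8916^(-0.53) ≈ 0.2287.
MPK > n+g+δ = 0.146, so the economy is dynamically efficient (under-saving).

dynamically efficient; MPK ≈ 0.229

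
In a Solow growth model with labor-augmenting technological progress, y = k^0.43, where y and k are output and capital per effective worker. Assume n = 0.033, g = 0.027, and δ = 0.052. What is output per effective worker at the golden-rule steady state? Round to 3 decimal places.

y_gold ≈ 2.759

Capital per effective worker breaks even when investment replaces (n + g + δ)·k; here n + g + δ = 0.112.
Golden rule sets MPK = n+g+δ: 0.43·k^(0.43−1) = 0.112, so k_gold = (0.43/0.112)^(1/0.57) ≈ 10.5926.
Output: y_gold = k_gold^0.43 = 10.5926^0.43 ≈ 2.7590.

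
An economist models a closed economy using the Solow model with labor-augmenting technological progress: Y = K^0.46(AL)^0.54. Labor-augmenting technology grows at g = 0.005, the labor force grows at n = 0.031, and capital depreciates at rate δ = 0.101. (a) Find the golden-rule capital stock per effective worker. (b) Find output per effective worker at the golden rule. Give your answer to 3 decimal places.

The effective depreciation rate is n + g + δ = 0.031 + 0.005 + 0.101 = 0.137.
At the golden rule the marginal product of capital equals n+g+δ: 0.46·k^(0.46−1) = 0.137. Solving, k_gold = (0.46/0.137)^(1/0.54) ≈ 9.4220.
y_gold = 9.4220^0.46 ≈ 2.8061.

(a) k_gold ≈ 9.422; (b) y_gold ≈ 2.806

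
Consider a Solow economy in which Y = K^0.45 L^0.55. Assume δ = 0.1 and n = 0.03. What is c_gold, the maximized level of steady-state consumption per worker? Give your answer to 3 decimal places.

c_gold ≈ 1.519

The effective depreciation rate is n + δ = 0.03 + 0.1 = 0.13.
At the golden rule the marginal product of capital equals n+δ: 0.45·k^(0.45−1) = 0.13. Solving, k_gold = (0.45/0.13)^(1/0.55) ≈ 9.5607.
y_gold = 9.5607^0.45 ≈ 2.7620.
c_gold = y_gold − (n+δ)·k_gold = 2.7620 − 0.13·9.5607 ≈ 1.5191.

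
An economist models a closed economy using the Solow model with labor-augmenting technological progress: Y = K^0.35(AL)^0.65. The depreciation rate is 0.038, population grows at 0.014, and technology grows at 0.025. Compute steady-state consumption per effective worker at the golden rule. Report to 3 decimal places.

c_gold ≈ 1.469

Break-even investment rate: n + g + δ = 0.014 + 0.025 + 0.038 = 0.077.
Golden rule sets MPK = n+g+δ: 0.35·k^(0.35−1) = 0.077, so k_gold = (0.35/0.077)^(1/0.65) ≈ 10.2721.
y_gold = 10.2721^0.35 ≈ 2.2599.
c_gold = y_gold − (n+g+δ)·k_gold = 2.2599 − 0.077·10.2721 ≈ 1.4689.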